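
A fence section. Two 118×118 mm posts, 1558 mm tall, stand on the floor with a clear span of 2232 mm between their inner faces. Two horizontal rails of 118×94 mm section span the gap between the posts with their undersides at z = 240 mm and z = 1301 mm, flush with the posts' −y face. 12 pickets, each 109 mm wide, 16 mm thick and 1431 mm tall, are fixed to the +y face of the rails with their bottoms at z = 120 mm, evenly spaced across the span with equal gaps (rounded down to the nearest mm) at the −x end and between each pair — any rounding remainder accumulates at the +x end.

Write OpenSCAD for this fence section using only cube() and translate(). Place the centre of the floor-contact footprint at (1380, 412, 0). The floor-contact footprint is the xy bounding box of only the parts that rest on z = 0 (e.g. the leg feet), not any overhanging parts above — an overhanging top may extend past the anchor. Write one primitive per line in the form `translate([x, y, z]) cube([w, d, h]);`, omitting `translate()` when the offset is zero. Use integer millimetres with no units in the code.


translate([146, 353, 0]) cube([118, 118, 1558]);
translate([2496, 353, 0]) cube([118, 118, 1558]);
translate([264, 353, 240]) cube([2232, 118, 94]);
translate([264, 353, 1301]) cube([2232, 118, 94]);
translate([335, 471, 120]) cube([109, 16, 1431]);
translate([515, 471, 120]) cube([109, 16, 1431]);
translate([695, 471, 120]) cube([109, 16, 1431]);
translate([875, 471, 120]) cube([109, 16, 1431]);
translate([1055, 471, 120]) cube([109, 16, 1431]);
translate([1235, 471, 120]) cube([109, 16, 1431]);
translate([1415, 471, 120]) cube([109, 16, 1431]);
translate([1595, 471, 120]) cube([109, 16, 1431]);
translate([1775, 471, 120]) cube([109, 16, 1431]);
translate([1955, 471, 120]) cube([109, 16, 1431]);
translate([2135, 471, 120]) cube([109, 16, 1431]);
translate([2315, 471, 120]) cube([109, 16, 1431]);


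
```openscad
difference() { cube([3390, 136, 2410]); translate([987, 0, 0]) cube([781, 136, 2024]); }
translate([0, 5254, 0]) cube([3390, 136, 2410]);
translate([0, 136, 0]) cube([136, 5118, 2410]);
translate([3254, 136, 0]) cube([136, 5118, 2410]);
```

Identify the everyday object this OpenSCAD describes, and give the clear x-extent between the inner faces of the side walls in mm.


A single room. The interior width is 3118 mm.

Four walls enclosing a rectangle with a door in the front wall — a room. Outside width 3390 minus two 136 mm walls gives 3118 mm.


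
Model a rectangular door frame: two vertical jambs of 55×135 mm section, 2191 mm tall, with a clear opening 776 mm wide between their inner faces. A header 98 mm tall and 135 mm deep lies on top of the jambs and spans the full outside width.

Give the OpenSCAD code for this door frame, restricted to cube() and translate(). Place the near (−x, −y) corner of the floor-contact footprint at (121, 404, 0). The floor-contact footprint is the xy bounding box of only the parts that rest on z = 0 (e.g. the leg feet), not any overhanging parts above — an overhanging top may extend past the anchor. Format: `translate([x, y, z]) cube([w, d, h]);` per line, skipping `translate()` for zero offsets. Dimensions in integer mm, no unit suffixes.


translate([121, 404, 0]) cube([55, 135, 2191]);
translate([952, 404, 0]) cube([55, 135, 2191]);
translate([121, 404, 2191]) cube([886, 135, 98]);


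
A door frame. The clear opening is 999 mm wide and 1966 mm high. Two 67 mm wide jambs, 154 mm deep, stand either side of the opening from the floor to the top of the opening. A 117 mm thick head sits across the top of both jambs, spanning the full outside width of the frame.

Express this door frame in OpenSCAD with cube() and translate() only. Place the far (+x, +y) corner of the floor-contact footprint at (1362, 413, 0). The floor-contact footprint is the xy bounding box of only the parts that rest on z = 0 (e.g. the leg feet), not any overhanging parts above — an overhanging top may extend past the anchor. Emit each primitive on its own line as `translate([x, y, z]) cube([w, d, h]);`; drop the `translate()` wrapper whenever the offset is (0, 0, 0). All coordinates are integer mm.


translate([229, 259, 0]) cube([67, 154, 1966]);
translate([1295, 259, 0]) cube([67, 154, 1966]);
translate([229, 259, 1966]) cube([1133, 154, 117]);


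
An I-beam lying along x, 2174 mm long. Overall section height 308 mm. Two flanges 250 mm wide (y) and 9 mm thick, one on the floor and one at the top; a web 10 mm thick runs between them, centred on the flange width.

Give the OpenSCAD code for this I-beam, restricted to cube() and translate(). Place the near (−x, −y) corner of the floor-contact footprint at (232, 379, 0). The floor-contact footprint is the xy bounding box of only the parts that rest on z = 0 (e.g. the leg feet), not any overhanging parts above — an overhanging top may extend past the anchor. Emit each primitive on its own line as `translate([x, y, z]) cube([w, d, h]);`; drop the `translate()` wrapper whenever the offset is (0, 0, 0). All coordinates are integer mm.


translate([232, 379, 0]) cube([2174, 250, 9]);
translate([232, 499, 9]) cube([2174, 10, 290]);
translate([232, 379, 299]) cube([2174, 250, 9]);


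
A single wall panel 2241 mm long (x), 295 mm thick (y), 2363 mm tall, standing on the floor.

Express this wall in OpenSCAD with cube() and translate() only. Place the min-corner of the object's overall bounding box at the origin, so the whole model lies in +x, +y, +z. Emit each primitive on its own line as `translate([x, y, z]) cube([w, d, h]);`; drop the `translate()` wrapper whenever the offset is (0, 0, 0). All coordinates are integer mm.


cube([2241, 295, 2363]);


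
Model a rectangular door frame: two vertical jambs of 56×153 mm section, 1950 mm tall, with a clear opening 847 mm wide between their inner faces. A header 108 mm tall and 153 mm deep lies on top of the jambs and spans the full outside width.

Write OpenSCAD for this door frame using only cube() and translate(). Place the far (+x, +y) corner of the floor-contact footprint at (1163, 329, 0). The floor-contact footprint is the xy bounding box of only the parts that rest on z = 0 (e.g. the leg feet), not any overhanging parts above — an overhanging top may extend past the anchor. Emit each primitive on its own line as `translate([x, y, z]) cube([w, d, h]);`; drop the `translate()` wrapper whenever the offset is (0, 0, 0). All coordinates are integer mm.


translate([204, 176, 0]) cube([56, 153, 1950]);
translate([1107, 176, 0]) cube([56, 153, 1950]);
translate([204, 176, 1950]) cube([959, 153, 108]);


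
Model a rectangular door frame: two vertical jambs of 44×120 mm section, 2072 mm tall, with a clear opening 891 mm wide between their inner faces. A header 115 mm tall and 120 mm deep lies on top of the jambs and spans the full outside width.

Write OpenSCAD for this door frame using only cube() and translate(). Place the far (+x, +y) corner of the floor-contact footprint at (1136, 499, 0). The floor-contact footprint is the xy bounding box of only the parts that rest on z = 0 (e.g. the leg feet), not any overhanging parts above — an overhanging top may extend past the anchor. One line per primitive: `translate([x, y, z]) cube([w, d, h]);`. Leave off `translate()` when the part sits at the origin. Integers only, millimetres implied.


translate([157, 379, 0]) cube([44, 120, 2072]);
translate([1092, 379, 0]) cube([44, 120, 2072]);
translate([157, 379, 2072]) cube([979, 120, 115]);


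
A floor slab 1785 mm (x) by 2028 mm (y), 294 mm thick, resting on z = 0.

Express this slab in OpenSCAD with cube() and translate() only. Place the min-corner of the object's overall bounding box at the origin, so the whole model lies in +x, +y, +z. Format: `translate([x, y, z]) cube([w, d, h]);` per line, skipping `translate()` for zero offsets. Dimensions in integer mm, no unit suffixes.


cube([1785, 2028, 294]);


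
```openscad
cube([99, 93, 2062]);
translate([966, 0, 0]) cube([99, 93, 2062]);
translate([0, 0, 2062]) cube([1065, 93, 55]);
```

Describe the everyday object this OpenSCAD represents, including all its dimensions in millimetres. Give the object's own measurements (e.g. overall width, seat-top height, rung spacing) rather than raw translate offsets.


A door frame. The clear opening is 867 mm wide and 2062 mm high. Two 99 mm wide jambs, 93 mm deep, stand either side of the opening from the floor to the top of the opening. A 55 mm thick head sits across the top of both jambs, spanning the full outside width of the frame.


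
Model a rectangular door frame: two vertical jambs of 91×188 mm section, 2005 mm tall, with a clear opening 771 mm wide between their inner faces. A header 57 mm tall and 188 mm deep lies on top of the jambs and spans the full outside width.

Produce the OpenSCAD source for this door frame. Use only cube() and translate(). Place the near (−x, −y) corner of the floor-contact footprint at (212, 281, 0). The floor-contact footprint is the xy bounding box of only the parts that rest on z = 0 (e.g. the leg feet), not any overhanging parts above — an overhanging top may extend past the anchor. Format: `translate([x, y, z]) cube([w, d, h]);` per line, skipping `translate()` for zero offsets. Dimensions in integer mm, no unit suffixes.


translate([212, 281, 0]) cube([91, 188, 2005]);
translate([1074, 281, 0]) cube([91, 188, 2005]);
translate([212, 281, 2005]) cube([953, 188, 57]);


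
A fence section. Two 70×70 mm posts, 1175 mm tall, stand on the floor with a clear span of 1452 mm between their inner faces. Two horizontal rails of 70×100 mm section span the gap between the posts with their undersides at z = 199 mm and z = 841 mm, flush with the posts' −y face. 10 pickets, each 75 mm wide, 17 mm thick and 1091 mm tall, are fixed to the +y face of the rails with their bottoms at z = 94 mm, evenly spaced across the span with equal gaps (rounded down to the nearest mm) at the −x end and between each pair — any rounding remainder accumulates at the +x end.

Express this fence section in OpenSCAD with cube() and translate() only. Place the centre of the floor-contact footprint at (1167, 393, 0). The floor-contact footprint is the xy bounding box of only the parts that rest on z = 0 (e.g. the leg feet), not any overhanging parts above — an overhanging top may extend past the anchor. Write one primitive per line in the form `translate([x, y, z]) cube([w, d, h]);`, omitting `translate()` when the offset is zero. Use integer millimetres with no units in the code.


translate([371, 358, 0]) cube([70, 70, 1175]);
translate([1893, 358, 0]) cube([70, 70, 1175]);
translate([441, 358, 199]) cube([1452, 70, 100]);
translate([441, 358, 841]) cube([1452, 70, 100]);
translate([504, 428, 94]) cube([75, 17, 1091]);
translate([642, 428, 94]) cube([75, 17, 1091]);
translate([780, 428, 94]) cube([75, 17, 1091]);
translate([918, 428, 94]) cube([75, 17, 1091]);
translate([1056, 428, 94]) cube([75, 17, 1091]);
translate([1194, 428, 94]) cube([75, 17, 1091]);
translate([1332, 428, 94]) cube([75, 17, 1091]);
translate([1470, 428, 94]) cube([75, 17, 1091]);
translate([1608, 428, 94]) cube([75, 17, 1091]);
translate([1746, 428, 94]) cube([75, 17, 1091]);


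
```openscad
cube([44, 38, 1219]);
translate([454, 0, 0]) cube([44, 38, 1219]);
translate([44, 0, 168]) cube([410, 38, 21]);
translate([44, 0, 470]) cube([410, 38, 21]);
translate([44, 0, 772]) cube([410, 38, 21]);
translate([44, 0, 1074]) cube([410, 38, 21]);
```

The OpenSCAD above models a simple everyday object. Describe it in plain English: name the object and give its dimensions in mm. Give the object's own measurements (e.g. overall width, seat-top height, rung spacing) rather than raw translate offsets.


A straight ladder. Two 44×38 mm vertical rails, 1219 mm tall, stand 498 mm apart (outside-to-outside) with their front faces coplanar on the −y side. 4 rungs, each 38 mm deep and 21 mm tall, span between the inner faces of the rails, front faces flush with the rails. The lowest rung's underside is at z = 168 mm and rungs are spaced 302 mm apart (underside to underside).


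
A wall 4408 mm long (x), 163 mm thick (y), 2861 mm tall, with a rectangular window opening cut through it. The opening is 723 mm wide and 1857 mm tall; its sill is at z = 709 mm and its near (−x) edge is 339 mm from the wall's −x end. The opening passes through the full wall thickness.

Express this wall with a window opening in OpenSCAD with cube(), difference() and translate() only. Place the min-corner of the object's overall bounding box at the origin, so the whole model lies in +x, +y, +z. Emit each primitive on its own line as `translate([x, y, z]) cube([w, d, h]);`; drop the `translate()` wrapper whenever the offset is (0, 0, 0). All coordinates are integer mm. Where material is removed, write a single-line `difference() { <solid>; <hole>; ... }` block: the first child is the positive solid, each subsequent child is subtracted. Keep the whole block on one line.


difference() { cube([4408, 163, 2861]); translate([339, 0, 709]) cube([723, 163, 1857]); }


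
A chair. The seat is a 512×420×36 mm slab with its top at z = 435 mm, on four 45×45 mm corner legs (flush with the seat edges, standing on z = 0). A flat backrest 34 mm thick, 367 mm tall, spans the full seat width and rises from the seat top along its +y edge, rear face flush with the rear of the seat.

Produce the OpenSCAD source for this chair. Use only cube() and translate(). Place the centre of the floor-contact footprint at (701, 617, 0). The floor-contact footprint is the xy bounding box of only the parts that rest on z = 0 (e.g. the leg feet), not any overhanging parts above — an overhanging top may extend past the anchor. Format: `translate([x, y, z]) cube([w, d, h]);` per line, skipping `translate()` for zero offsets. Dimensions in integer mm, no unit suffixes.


translate([445, 407, 399]) cube([512, 420, 36]);
translate([445, 407, 0]) cube([45, 45, 399]);
translate([912, 407, 0]) cube([45, 45, 399]);
translate([445, 782, 0]) cube([45, 45, 399]);
translate([912, 782, 0]) cube([45, 45, 399]);
translate([445, 793, 435]) cube([512, 34, 367]);


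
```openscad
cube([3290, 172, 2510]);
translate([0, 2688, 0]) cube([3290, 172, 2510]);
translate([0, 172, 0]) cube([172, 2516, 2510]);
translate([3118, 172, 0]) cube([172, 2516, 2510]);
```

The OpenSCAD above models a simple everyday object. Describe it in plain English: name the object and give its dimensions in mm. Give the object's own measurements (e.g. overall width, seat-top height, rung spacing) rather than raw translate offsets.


The wall frame of a small rectangular building: four walls, each 2510 mm tall and 172 mm thick, enclosing a footprint 3290 mm (x) by 2860 mm (y) outside-to-outside, with no floor or roof. The front and back walls (the −y and +y sides) span the full width; the two side walls fit between them.


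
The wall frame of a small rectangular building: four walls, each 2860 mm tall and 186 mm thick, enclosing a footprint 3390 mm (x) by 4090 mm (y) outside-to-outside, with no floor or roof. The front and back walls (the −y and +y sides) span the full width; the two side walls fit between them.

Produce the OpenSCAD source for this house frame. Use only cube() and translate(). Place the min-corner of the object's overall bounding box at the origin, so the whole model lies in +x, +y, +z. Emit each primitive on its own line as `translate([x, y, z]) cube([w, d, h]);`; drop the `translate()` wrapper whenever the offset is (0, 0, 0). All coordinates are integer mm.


cube([3390, 186, 2860]);
translate([0, 3904, 0]) cube([3390, 186, 2860]);
translate([0, 186, 0]) cube([186, 3718, 2860]);
translate([3204, 186, 0]) cube([186, 3718, 2860]);


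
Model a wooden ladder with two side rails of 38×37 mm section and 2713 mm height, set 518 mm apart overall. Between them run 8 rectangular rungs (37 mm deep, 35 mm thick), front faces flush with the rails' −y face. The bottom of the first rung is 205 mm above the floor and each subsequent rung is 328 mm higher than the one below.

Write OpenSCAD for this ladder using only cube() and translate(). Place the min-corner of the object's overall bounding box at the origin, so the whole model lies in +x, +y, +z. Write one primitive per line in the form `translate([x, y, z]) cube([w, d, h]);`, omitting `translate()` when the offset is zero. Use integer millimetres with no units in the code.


cube([38, 37, 2713]);
translate([480, 0, 0]) cube([38, 37, 2713]);
translate([38, 0, 205]) cube([442, 37, 35]);
translate([38, 0, 533]) cube([442, 37, 35]);
translate([38, 0, 861]) cube([442, 37, 35]);
translate([38, 0, 1189]) cube([442, 37, 35]);
translate([38, 0, 1517]) cube([442, 37, 35]);
translate([38, 0, 1845]) cube([442, 37, 35]);
translate([38, 0, 2173]) cube([442, 37, 35]);
translate([38, 0, 2501]) cube([442, 37, 35]);


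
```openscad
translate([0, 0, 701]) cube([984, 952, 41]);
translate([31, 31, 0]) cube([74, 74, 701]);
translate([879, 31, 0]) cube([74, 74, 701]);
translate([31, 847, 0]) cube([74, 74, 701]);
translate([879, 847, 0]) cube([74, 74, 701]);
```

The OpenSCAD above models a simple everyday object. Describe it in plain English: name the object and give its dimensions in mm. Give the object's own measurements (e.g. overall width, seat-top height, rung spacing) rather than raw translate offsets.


A rectangular dining table. The top is 984×952×41 mm with its upper surface at z = 742 mm. It stands on four 74×74 mm square legs, each inset 31 mm from the nearest pair of top edges, running from the floor to the underside of the top.


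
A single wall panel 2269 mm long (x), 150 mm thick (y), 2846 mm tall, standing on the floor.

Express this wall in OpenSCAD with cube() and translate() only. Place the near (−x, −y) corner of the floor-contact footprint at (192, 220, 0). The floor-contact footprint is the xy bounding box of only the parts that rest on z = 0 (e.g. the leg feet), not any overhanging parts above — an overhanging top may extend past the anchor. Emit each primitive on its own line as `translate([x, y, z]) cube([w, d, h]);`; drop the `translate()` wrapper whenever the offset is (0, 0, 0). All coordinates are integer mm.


translate([192, 220, 0]) cube([2269, 150, 2846]);


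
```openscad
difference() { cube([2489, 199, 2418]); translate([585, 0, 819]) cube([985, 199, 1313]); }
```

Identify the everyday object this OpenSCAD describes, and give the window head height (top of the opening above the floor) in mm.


A wall with a window opening. The window head height is 2132 mm.

A wall with a rectangular opening subtracted — a window. Sill at z = 819, opening 1313 mm tall, so the head is at 819 + 1313 = 2132 mm.


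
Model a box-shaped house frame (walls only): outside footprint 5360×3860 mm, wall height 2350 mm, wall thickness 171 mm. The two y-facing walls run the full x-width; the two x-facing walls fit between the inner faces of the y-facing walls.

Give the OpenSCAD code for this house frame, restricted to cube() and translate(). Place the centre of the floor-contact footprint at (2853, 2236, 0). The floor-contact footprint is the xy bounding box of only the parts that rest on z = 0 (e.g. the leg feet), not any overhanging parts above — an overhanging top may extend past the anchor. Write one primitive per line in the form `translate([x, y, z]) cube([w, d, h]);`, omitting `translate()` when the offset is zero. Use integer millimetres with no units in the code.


translate([173, 306, 0]) cube([5360, 171, 2350]);
translate([173, 3995, 0]) cube([5360, 171, 2350]);
translate([173, 477, 0]) cube([171, 3518, 2350]);
translate([5362, 477, 0]) cube([171, 3518, 2350]);


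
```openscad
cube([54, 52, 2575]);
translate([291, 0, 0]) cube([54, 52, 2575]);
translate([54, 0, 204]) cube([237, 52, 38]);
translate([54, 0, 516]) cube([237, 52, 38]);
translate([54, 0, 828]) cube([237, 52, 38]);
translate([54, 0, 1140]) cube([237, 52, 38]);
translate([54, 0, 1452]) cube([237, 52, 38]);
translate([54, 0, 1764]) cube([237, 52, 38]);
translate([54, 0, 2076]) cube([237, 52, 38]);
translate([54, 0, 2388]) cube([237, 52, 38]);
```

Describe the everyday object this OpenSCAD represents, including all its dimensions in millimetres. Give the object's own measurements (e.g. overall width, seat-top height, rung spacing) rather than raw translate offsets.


A straight ladder. Two 54×52 mm vertical rails, 2575 mm tall, stand 345 mm apart (outside-to-outside) with their front faces coplanar on the −y side. 8 rungs, each 52 mm deep and 38 mm tall, span between the inner faces of the rails, front faces flush with the rails. The lowest rung's underside is at z = 204 mm and rungs are spaced 312 mm apart (underside to underside).


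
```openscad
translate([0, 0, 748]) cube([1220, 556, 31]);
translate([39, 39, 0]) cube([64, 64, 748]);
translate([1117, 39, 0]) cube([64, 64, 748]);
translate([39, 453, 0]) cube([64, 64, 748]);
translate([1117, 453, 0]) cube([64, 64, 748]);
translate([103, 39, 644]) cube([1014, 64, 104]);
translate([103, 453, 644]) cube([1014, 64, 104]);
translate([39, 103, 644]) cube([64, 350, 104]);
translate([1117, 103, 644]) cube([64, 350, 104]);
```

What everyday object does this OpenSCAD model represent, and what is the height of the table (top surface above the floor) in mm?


A table. The table height is 779 mm.

A 1220×556×31 slab sits at z = 748 on four 64 mm square posts — a table. The top surface is at 748 + 31 = 779 mm.


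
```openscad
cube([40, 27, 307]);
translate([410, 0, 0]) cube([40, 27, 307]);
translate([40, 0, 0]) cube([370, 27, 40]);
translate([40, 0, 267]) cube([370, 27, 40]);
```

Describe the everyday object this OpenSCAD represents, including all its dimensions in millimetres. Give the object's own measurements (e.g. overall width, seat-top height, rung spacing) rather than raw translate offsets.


A rectangular picture frame lying in the x–z plane (depth along y). The opening is 370 mm wide (x) by 227 mm tall (z), surrounded by a border 40 mm wide on all four sides. The frame is 27 mm deep and is made of two full-height vertical stiles with two horizontal rails fitted between them.


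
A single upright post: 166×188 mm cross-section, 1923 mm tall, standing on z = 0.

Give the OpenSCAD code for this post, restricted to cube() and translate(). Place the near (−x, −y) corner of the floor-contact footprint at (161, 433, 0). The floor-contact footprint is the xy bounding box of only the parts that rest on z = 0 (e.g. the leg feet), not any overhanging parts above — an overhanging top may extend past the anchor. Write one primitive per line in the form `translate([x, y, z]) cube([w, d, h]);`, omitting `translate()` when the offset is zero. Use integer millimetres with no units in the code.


translate([161, 433, 0]) cube([166, 188, 1923]);


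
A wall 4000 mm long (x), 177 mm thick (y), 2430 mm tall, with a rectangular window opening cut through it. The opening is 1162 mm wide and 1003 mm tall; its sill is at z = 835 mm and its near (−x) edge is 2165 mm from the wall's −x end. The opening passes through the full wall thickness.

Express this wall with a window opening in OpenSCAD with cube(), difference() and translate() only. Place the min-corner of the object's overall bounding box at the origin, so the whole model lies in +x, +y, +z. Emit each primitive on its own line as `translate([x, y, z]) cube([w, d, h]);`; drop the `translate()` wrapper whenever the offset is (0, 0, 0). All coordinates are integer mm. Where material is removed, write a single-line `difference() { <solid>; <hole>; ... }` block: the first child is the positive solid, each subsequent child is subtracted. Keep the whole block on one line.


difference() { cube([4000, 177, 2430]); translate([2165, 0, 835]) cube([1162, 177, 1003]); }


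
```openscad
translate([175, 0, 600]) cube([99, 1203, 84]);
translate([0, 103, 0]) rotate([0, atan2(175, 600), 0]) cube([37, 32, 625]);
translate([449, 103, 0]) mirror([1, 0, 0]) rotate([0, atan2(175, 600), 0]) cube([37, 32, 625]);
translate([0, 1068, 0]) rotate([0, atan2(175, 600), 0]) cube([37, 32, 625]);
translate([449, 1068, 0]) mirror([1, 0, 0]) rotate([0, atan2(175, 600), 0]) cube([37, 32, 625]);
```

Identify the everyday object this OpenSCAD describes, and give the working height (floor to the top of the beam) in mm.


A sawhorse. The overall height is 684 mm.

A beam across two mirrored pairs of raked legs — a sawhorse. The beam's underside is at z = 600 (matching the legs' vertical rise in atan2(175, 600)) and the beam is 84 mm tall, so its top is at 600 + 84 = 684 mm. The raked legs top out at the beam's underside, so that is the highest point.


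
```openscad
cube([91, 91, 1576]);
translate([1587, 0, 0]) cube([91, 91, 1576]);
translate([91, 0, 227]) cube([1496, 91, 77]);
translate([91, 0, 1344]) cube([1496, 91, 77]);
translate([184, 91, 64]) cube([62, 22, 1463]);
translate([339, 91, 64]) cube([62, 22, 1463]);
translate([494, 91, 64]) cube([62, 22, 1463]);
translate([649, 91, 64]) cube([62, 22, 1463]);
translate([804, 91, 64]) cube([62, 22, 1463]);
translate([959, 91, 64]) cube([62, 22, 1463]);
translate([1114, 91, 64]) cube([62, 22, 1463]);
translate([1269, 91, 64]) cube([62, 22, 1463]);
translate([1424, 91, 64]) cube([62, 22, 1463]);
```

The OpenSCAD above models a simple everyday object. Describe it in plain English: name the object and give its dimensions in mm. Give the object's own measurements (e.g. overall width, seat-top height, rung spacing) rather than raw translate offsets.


A fence section. Two 91×91 mm posts, 1576 mm tall, stand on the floor with a clear span of 1496 mm between their inner faces. Two horizontal rails of 91×77 mm section span the gap between the posts with their undersides at z = 227 mm and z = 1344 mm, flush with the posts' −y face. 9 pickets, each 62 mm wide, 22 mm thick and 1463 mm tall, are fixed to the +y face of the rails with their bottoms at z = 64 mm, spaced across the span with a 93 mm gap after the −x post and between neighbouring pickets, with 101 mm left before the +x post.


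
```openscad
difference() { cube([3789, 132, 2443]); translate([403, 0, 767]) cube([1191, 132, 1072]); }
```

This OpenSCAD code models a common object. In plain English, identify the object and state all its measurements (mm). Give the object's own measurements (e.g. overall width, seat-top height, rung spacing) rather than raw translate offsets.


A wall 3789 mm long (x), 132 mm thick (y), 2443 mm tall, with a rectangular window opening cut through it. The opening is 1191 mm wide and 1072 mm tall; its sill is at z = 767 mm and its near (−x) edge is 403 mm from the wall's −x end. The opening passes through the full wall thickness.


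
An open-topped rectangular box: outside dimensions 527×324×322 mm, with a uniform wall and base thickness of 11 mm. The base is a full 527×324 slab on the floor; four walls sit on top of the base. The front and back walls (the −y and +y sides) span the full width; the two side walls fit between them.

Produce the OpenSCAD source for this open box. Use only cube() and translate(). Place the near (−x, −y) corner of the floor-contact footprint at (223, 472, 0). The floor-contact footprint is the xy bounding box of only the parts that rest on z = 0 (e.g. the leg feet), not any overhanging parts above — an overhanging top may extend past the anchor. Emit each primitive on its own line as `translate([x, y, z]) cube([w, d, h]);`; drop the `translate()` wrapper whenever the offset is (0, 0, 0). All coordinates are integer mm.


translate([223, 472, 0]) cube([527, 324, 11]);
translate([223, 472, 11]) cube([527, 11, 311]);
translate([223, 785, 11]) cube([527, 11, 311]);
translate([223, 483, 11]) cube([11, 302, 311]);
translate([739, 483, 11]) cube([11, 302, 311]);


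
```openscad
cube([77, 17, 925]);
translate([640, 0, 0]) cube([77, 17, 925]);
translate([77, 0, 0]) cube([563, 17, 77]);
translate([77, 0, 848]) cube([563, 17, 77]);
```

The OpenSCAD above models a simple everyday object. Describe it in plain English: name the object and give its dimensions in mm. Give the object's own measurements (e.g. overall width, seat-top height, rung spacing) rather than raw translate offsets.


A rectangular picture frame lying in the x–z plane (depth along y). The opening is 563 mm wide (x) by 771 mm tall (z), surrounded by a border 77 mm wide on all four sides. The frame is 17 mm deep and is made of two full-height vertical stiles with two horizontal rails fitted between them.


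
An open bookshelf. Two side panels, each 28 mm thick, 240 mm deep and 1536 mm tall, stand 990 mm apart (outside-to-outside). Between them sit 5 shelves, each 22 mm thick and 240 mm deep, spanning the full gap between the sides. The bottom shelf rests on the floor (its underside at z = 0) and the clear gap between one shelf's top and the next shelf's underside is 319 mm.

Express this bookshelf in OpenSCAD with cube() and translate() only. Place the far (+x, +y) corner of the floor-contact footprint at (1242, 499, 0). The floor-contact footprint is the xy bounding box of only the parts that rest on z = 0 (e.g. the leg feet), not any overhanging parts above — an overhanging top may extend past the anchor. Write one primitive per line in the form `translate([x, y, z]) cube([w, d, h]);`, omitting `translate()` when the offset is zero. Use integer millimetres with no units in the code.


translate([252, 259, 0]) cube([28, 240, 1536]);
translate([1214, 259, 0]) cube([28, 240, 1536]);
translate([280, 259, 0]) cube([934, 240, 22]);
translate([280, 259, 341]) cube([934, 240, 22]);
translate([280, 259, 682]) cube([934, 240, 22]);
translate([280, 259, 1023]) cube([934, 240, 22]);
translate([280, 259, 1364]) cube([934, 240, 22]);


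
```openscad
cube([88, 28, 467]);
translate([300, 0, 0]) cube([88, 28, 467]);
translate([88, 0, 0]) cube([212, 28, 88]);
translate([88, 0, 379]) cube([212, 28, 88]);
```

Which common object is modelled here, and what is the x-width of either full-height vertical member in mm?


A picture frame. The border width is 88 mm.

Four thin pieces enclosing a rectangular opening — a picture frame. The two full-height stiles are 467 mm tall; the top rail sits at z = 379 and is 88 mm tall, so the border above the opening is 467 − 379 = 88 mm, matching the stile x-width.


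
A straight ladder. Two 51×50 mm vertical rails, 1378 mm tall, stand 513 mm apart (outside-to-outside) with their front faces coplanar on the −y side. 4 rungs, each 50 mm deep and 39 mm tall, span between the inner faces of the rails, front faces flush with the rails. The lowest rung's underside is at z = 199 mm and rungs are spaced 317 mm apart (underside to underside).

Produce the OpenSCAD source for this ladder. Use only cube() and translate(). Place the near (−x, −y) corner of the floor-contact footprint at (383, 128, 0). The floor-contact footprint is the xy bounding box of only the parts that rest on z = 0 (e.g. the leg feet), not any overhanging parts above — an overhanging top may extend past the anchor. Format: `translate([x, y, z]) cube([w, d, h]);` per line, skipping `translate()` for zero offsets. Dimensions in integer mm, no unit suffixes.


translate([383, 128, 0]) cube([51, 50, 1378]);
translate([845, 128, 0]) cube([51, 50, 1378]);
translate([434, 128, 199]) cube([411, 50, 39]);
translate([434, 128, 516]) cube([411, 50, 39]);
translate([434, 128, 833]) cube([411, 50, 39]);
translate([434, 128, 1150]) cube([411, 50, 39]);


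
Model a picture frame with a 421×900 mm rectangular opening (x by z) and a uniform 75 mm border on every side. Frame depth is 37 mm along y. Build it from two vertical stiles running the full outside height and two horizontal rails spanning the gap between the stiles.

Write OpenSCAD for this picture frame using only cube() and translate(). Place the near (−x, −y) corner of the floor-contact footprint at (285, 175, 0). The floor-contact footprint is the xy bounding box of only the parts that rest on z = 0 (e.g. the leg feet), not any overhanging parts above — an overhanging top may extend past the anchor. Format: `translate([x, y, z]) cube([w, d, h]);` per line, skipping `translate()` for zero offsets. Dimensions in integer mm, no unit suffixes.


translate([285, 175, 0]) cube([75, 37, 1050]);
translate([781, 175, 0]) cube([75, 37, 1050]);
translate([360, 175, 0]) cube([421, 37, 75]);
translate([360, 175, 975]) cube([421, 37, 75]);


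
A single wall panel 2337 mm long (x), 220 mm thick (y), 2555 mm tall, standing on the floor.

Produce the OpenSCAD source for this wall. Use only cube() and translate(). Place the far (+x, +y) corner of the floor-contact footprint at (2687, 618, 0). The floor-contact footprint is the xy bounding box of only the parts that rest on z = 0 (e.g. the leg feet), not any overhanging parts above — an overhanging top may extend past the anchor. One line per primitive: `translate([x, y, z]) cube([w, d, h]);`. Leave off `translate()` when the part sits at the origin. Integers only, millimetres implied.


translate([350, 398, 0]) cube([2337, 220, 2555]);


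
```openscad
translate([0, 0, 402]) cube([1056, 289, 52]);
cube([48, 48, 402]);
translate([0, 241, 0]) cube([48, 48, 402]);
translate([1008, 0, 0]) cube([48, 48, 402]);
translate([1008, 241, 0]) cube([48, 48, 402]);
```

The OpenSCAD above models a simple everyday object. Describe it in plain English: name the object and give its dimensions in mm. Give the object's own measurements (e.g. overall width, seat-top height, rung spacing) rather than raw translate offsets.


A bench: a 1056×289 mm seat slab, 52 mm thick, top at z = 454 mm, on four 48×48 mm square legs flush with the seat corners and standing on z = 0.


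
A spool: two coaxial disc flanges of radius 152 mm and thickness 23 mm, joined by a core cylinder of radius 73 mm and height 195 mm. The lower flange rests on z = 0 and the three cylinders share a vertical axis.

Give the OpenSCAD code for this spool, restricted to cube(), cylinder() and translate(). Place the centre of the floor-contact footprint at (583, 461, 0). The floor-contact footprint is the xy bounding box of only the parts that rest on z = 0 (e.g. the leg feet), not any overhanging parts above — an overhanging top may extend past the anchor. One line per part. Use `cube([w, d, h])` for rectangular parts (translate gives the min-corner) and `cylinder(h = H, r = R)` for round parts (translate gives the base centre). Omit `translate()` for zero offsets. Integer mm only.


translate([583, 461, 0]) cylinder(h = 23, r = 152);
translate([583, 461, 23]) cylinder(h = 195, r = 73);
translate([583, 461, 218]) cylinder(h = 23, r = 152);


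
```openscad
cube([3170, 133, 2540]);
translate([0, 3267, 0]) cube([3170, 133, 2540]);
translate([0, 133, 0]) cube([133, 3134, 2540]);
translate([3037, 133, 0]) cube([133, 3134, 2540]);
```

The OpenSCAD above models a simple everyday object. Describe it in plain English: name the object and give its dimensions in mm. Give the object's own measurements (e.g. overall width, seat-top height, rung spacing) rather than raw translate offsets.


The wall frame of a small rectangular building: four walls, each 2540 mm tall and 133 mm thick, enclosing a footprint 3170 mm (x) by 3400 mm (y) outside-to-outside, with no floor or roof. The front and back walls (the −y and +y sides) span the full width; the two side walls fit between them.


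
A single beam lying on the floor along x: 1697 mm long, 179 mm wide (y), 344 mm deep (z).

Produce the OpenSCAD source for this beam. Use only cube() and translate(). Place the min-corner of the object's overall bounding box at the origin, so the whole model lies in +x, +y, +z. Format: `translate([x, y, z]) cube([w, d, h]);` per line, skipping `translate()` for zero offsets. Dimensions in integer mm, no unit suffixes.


cube([1697, 179, 344]);


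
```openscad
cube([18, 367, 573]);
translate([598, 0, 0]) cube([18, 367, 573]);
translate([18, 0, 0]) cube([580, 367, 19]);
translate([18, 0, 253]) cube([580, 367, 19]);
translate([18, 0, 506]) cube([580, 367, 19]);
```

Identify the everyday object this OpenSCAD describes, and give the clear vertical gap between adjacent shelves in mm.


A bookshelf. The clear shelf gap is 234 mm.

Two tall side panels with 3 horizontal boards between them — a bookshelf. The first two shelf undersides are at z = 0 and z = 253; with shelf thickness 19, the clear gap is 253 − 0 − 19 = 234 mm.


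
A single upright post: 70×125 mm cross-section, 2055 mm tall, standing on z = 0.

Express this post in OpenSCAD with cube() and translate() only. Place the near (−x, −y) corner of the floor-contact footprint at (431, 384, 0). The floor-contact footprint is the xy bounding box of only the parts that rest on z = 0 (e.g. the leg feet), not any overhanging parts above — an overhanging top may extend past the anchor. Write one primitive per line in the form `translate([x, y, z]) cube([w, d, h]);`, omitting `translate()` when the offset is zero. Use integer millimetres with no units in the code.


translate([431, 384, 0]) cube([70, 125, 2055]);


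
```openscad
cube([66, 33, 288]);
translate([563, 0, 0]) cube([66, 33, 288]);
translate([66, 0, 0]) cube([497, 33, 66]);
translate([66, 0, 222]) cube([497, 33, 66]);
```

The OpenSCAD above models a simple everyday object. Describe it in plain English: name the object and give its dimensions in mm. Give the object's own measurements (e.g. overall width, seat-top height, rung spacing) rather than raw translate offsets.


A rectangular picture frame lying in the x–z plane (depth along y). The opening is 497 mm wide (x) by 156 mm tall (z), surrounded by a border 66 mm wide on all four sides. The frame is 33 mm deep and is made of two full-height vertical stiles with two horizontal rails fitted between them.


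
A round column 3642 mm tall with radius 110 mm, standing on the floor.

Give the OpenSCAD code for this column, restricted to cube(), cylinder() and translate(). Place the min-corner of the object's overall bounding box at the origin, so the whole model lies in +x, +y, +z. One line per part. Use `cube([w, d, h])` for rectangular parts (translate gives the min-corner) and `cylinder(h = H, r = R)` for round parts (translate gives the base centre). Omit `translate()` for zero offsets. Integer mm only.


translate([110, 110, 0]) cylinder(h = 3642, r = 110);


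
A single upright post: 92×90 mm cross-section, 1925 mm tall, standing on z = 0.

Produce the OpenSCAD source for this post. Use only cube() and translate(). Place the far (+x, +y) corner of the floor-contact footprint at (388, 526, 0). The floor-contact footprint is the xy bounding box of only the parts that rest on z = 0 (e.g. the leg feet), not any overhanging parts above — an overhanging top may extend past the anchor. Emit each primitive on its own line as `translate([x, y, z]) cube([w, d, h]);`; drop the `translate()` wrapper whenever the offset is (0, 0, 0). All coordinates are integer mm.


translate([296, 436, 0]) cube([92, 90, 1925]);


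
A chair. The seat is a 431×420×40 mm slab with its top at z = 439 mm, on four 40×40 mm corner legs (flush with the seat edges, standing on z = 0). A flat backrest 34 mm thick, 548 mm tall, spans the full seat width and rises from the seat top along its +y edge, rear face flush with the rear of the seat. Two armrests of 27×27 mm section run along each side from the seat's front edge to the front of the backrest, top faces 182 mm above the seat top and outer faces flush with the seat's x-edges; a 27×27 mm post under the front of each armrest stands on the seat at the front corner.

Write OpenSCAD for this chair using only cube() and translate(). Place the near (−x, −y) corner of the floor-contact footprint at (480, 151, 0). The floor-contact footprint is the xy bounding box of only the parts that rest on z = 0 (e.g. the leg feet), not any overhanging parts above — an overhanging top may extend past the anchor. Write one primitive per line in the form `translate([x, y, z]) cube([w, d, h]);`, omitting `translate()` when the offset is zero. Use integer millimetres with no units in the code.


translate([480, 151, 399]) cube([431, 420, 40]);
translate([480, 151, 0]) cube([40, 40, 399]);
translate([871, 151, 0]) cube([40, 40, 399]);
translate([480, 531, 0]) cube([40, 40, 399]);
translate([871, 531, 0]) cube([40, 40, 399]);
translate([480, 537, 439]) cube([431, 34, 548]);
translate([480, 151, 594]) cube([27, 386, 27]);
translate([884, 151, 594]) cube([27, 386, 27]);
translate([480, 151, 439]) cube([27, 27, 155]);
translate([884, 151, 439]) cube([27, 27, 155]);
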